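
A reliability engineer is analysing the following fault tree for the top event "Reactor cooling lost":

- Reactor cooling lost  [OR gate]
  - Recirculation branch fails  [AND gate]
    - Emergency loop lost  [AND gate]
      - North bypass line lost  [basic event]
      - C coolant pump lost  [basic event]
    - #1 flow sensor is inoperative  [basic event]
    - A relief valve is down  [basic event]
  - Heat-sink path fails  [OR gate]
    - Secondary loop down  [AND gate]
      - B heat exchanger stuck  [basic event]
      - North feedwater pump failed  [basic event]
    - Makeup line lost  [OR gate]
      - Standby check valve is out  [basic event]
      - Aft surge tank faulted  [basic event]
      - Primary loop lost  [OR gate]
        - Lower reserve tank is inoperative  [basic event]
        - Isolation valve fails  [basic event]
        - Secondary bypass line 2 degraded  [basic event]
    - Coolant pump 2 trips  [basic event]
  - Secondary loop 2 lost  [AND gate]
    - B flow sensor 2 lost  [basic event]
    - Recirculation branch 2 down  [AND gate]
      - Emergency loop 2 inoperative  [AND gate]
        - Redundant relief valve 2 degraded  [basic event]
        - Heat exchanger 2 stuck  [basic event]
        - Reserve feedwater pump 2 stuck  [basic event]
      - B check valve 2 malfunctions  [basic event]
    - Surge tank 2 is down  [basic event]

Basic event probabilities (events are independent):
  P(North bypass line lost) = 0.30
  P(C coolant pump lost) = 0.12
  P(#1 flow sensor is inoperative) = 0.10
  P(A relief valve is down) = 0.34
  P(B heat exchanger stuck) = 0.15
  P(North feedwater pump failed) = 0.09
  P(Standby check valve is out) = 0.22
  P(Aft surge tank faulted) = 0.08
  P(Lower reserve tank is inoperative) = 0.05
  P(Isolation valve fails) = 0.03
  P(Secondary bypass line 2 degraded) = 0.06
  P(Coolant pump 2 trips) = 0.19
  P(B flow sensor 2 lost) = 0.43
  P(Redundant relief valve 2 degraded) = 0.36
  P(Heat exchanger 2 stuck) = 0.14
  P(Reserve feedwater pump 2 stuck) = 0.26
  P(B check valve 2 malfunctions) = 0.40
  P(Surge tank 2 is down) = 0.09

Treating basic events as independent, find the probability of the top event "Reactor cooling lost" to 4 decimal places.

0.5040

P(Emergency loop lost) [AND] = 0.30 × 0.12 = 0.036000
P(Recirculation branch fails) [AND] = 0.036000 × 0.10 × 0.34 = 0.001224
P(Secondary loop down) [AND] = 0.15 × 0.09 = 0.013500
P(Primary loop lost) [OR] = 1 − (1−0.05) × (1−0.03) × (1−0.06) = 0.133790
P(Makeup line lost) [OR] = 1 − (1−0.22) × (1−0.08) × (1−0.133790) = 0.378408
P(Heat-sink path fails) [OR] = 1 − (1−0.013500) × (1−0.378408) × (1−0.19) = 0.503308
P(Emergency loop 2 inoperative) [AND] = 0.36 × 0.14 × 0.26 = 0.013104
P(Recirculation branch 2 down) [AND] = 0.013104 × 0.40 = 0.005242
P(Secondary loop 2 lost) [AND] = 0.43 × 0.005242 × 0.09 = 0.000203
P(Reactor cooling lost) [OR] = 1 − (1−0.001224) × (1−0.503308) × (1−0.000203) = 0.504017
Rounded to 4 decimal places: P(Reactor cooling lost) ≈ 0.5040.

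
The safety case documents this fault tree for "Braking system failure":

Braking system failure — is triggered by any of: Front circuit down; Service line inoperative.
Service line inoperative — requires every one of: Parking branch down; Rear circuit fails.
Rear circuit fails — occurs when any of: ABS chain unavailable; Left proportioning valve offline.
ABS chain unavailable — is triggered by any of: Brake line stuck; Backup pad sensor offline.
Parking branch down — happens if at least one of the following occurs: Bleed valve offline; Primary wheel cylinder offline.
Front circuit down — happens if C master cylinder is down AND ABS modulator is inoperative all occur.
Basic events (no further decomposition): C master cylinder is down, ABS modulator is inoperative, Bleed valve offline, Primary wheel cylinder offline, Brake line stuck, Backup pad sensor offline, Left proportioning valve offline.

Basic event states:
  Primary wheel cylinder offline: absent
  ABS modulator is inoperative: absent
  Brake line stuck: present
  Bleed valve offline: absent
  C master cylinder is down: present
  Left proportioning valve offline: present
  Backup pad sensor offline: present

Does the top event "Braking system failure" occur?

Front circuit down [AND]: C master cylinder is down=occurs, ABS modulator is inoperative=not → not all inputs occur → does not occur.
Parking branch down [OR]: Bleed valve offline=not, Primary wheel cylinder offline=not → no input occurs → does not occur.
ABS chain unavailable [OR]: Brake line stuck=occurs, Backup pad sensor offline=occurs → at least one input occurs → occurs.
Rear circuit fails [OR]: ABS chain unavailable=occurs, Left proportioning valve offline=occurs → at least one input occurs → occurs.
Service line inoperative [AND]: Parking branch down=not, Rear circuit fails=occurs → not all inputs occur → does not occur.
Braking system failure [OR]: Front circuit down=not, Service line inoperative=not → no input occurs → does not occur.

No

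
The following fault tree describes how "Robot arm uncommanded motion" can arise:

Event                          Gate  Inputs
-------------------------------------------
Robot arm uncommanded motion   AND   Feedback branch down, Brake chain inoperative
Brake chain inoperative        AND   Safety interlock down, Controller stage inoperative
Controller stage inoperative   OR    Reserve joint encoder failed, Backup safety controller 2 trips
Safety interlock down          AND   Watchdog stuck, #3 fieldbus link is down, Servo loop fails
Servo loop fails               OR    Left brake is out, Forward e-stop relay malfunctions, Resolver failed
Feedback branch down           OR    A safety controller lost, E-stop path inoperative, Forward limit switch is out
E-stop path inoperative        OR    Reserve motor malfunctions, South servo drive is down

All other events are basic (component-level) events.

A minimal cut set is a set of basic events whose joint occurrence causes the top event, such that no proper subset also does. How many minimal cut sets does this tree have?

24

E-stop path inoperative [OR]: union of children's cut sets → 2 cut set(s).
Feedback branch down [OR]: union of children's cut sets → 4 cut set(s).
Servo loop fails [OR]: union of children's cut sets → 3 cut set(s).
Safety interlock down [AND]: one cut set from each child combined → 1 × 1 × 3 = 3 cut set(s).
Controller stage inoperative [OR]: union of children's cut sets → 2 cut set(s).
Brake chain inoperative [AND]: one cut set from each child combined → 3 × 2 = 6 cut set(s).
Robot arm uncommanded motion [AND]: one cut set from each child combined → 4 × 6 = 24 cut set(s).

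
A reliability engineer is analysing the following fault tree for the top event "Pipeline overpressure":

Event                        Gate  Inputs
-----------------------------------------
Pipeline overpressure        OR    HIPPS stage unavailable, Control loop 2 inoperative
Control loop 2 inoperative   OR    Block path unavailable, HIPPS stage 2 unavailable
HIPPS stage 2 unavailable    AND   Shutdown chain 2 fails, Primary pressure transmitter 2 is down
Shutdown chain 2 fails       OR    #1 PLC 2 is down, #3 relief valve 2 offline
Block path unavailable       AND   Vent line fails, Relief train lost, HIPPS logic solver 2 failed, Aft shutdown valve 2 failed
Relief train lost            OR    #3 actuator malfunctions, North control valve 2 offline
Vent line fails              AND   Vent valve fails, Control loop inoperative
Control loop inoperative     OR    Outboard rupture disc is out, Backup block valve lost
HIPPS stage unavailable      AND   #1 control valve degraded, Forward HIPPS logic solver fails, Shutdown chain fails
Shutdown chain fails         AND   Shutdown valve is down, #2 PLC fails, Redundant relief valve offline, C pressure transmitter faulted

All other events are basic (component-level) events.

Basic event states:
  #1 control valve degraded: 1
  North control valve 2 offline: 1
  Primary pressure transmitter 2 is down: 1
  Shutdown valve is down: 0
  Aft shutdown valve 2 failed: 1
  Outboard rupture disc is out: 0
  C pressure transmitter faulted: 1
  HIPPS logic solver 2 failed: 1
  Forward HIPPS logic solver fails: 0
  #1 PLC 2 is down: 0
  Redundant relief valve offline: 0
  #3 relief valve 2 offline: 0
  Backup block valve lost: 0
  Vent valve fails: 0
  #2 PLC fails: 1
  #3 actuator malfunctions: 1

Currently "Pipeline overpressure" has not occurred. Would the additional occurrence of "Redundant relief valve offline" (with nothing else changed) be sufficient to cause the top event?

No

Counterfactual: set "Redundant relief valve offline" to occurred.
Shutdown chain fails [AND]: Shutdown valve is down=not, #2 PLC fails=occurs, Redundant relief valve offline=occurs, C pressure transmitter faulted=occurs → not all inputs occur → does not occur.
HIPPS stage unavailable [AND]: #1 control valve degraded=occurs, Forward HIPPS logic solver fails=not, Shutdown chain fails=not → not all inputs occur → does not occur.
Control loop inoperative [OR]: Outboard rupture disc is out=not, Backup block valve lost=not → no input occurs → does not occur.
Vent line fails [AND]: Vent valve fails=not, Control loop inoperative=not → not all inputs occur → does not occur.
Relief train lost [OR]: #3 actuator malfunctions=occurs, North control valve 2 offline=occurs → at least one input occurs → occurs.
Block path unavailable [AND]: Vent line fails=not, Relief train lost=occurs, HIPPS logic solver 2 failed=occurs, Aft shutdown valve 2 failed=occurs → not all inputs occur → does not occur.
Shutdown chain 2 fails [OR]: #1 PLC 2 is down=not, #3 relief valve 2 offline=not → no input occurs → does not occur.
HIPPS stage 2 unavailable [AND]: Shutdown chain 2 fails=not, Primary pressure transmitter 2 is down=occurs → not all inputs occur → does not occur.
Control loop 2 inoperative [OR]: Block path unavailable=not, HIPPS stage 2 unavailable=not → no input occurs → does not occur.
Pipeline overpressure [OR]: HIPPS stage unavailable=not, Control loop 2 inoperative=not → no input occurs → does not occur.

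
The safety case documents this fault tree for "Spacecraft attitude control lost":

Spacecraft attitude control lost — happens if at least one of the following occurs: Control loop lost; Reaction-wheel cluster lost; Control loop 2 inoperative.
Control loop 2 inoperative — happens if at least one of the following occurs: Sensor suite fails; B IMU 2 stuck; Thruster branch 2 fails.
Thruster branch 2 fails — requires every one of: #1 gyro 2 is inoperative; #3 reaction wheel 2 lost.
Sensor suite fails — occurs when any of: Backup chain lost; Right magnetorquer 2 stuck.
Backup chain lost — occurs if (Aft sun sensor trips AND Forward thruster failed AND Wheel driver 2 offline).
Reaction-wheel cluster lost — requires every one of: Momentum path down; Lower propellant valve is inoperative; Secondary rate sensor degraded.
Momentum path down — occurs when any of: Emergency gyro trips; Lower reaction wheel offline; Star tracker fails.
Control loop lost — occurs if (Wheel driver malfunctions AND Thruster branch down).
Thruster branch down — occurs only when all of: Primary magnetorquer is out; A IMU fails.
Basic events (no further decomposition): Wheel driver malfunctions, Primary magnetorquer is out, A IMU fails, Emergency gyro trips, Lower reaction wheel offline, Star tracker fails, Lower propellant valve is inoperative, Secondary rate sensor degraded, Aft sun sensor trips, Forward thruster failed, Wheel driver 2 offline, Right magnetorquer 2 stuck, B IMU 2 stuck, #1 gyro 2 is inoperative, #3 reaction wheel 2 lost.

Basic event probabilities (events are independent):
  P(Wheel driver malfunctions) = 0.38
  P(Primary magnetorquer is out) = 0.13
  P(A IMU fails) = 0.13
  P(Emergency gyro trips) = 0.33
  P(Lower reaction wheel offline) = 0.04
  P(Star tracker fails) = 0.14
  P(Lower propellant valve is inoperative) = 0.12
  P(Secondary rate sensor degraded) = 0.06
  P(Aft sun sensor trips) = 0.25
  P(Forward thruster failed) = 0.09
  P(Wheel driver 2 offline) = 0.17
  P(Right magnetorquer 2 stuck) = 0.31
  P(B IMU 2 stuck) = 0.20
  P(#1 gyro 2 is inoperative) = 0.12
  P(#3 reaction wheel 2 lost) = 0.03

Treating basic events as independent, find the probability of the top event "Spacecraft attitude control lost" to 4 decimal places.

P(Thruster branch down) [AND] = 0.13 × 0.13 = 0.016900
P(Control loop lost) [AND] = 0.38 × 0.016900 = 0.006422
P(Momentum path down) [OR] = 1 − (1−0.33) × (1−0.04) × (1−0.14) = 0.446848
P(Reaction-wheel cluster lost) [AND] = 0.446848 × 0.12 × 0.06 = 0.003217
P(Backup chain lost) [AND] = 0.25 × 0.09 × 0.17 = 0.003825
P(Sensor suite fails) [OR] = 1 − (1−0.003825) × (1−0.31) = 0.312639
P(Thruster branch 2 fails) [AND] = 0.12 × 0.03 = 0.003600
P(Control loop 2 inoperative) [OR] = 1 − (1−0.312639) × (1−0.20) × (1−0.003600) = 0.452091
P(Spacecraft attitude control lost) [OR] = 1 − (1−0.006422) × (1−0.003217) × (1−0.452091) = 0.457361
Rounded to 4 decimal places: P(Spacecraft attitude control lost) ≈ 0.4574.

0.4574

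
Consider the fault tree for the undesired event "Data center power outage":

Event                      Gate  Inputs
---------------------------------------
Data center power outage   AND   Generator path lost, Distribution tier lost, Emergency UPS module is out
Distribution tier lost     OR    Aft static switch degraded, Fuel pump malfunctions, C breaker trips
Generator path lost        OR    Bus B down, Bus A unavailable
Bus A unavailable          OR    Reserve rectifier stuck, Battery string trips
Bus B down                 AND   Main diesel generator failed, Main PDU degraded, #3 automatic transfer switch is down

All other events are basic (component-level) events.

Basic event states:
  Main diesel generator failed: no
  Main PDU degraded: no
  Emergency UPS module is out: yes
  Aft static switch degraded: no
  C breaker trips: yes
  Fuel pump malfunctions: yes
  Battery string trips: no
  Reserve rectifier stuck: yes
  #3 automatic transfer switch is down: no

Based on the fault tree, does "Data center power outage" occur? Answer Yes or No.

Yes

Bus B down [AND]: Main diesel generator failed=not, Main PDU degraded=not, #3 automatic transfer switch is down=not → not all inputs occur → does not occur.
Bus A unavailable [OR]: Reserve rectifier stuck=occurs, Battery string trips=not → at least one input occurs → occurs.
Generator path lost [OR]: Bus B down=not, Bus A unavailable=occurs → at least one input occurs → occurs.
Distribution tier lost [OR]: Aft static switch degraded=not, Fuel pump malfunctions=occurs, C breaker trips=occurs → at least one input occurs → occurs.
Data center power outage [AND]: Generator path lost=occurs, Distribution tier lost=occurs, Emergency UPS module is out=occurs → all inputs occur → occurs.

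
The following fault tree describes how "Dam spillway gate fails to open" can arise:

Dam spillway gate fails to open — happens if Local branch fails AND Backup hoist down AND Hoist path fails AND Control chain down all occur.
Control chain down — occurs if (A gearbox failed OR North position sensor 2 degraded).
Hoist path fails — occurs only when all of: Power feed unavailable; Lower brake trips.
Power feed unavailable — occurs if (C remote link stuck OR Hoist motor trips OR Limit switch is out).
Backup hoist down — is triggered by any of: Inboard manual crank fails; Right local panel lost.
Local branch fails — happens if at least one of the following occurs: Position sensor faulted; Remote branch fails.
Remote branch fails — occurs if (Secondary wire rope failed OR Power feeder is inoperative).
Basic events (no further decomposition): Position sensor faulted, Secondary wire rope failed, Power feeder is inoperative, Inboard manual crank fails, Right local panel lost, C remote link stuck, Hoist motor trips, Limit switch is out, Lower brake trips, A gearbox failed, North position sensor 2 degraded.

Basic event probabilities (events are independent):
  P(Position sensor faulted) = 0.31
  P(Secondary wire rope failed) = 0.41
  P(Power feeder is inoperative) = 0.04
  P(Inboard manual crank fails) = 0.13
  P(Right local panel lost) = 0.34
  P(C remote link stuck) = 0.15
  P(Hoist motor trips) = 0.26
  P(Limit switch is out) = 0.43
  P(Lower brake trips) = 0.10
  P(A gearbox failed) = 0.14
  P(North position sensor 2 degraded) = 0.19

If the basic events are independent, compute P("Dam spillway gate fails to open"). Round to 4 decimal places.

P(Remote branch fails) [OR] = 1 − (1−0.41) × (1−0.04) = 0.433600
P(Local branch fails) [OR] = 1 − (1−0.31) × (1−0.433600) = 0.609184
P(Backup hoist down) [OR] = 1 − (1−0.13) × (1−0.34) = 0.425800
P(Power feed unavailable) [OR] = 1 − (1−0.15) × (1−0.26) × (1−0.43) = 0.641470
P(Hoist path fails) [AND] = 0.641470 × 0.10 = 0.064147
P(Control chain down) [OR] = 1 − (1−0.14) × (1−0.19) = 0.303400
P(Dam spillway gate fails to open) [AND] = 0.609184 × 0.425800 × 0.064147 × 0.303400 = 0.005048
Rounded to 4 decimal places: P(Dam spillway gate fails to open) ≈ 0.0050.

0.0050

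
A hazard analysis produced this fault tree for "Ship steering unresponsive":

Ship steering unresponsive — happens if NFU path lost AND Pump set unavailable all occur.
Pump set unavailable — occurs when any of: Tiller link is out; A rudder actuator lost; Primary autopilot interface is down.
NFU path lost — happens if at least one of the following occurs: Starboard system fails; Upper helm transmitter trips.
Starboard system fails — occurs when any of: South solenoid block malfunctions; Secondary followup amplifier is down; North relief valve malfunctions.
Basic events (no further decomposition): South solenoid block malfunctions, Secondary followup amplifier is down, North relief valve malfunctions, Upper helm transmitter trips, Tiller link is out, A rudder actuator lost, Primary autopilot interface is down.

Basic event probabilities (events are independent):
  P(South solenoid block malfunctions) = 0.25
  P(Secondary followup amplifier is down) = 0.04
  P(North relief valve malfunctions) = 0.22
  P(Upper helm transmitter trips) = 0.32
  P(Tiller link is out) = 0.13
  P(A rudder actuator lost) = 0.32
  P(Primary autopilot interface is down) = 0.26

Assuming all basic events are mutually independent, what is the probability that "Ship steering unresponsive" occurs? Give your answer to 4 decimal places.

0.3475

P(Starboard system fails) [OR] = 1 − (1−0.25) × (1−0.04) × (1−0.22) = 0.438400
P(NFU path lost) [OR] = 1 − (1−0.438400) × (1−0.32) = 0.618112
P(Pump set unavailable) [OR] = 1 − (1−0.13) × (1−0.32) × (1−0.26) = 0.562216
P(Ship steering unresponsive) [AND] = 0.618112 × 0.562216 = 0.347512
Rounded to 4 decimal places: P(Ship steering unresponsive) ≈ 0.3475.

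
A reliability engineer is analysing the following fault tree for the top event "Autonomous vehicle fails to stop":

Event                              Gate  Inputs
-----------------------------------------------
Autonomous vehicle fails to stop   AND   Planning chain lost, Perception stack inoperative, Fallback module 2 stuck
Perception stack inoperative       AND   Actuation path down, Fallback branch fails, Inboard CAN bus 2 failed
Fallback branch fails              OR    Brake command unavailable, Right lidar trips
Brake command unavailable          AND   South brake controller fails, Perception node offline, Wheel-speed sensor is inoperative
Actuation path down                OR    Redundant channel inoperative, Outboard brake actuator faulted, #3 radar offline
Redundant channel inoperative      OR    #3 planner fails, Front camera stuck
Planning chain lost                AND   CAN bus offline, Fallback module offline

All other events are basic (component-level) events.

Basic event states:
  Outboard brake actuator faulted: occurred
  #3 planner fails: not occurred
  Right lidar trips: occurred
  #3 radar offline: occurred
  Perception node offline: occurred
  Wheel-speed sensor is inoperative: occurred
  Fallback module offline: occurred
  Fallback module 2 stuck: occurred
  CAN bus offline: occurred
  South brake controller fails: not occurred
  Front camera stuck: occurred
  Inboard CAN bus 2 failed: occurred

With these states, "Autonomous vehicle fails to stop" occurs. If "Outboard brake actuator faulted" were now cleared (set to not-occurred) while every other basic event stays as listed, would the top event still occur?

Counterfactual: set "Outboard brake actuator faulted" to not occurred.
Planning chain lost [AND]: CAN bus offline=occurs, Fallback module offline=occurs → all inputs occur → occurs.
Redundant channel inoperative [OR]: #3 planner fails=not, Front camera stuck=occurs → at least one input occurs → occurs.
Actuation path down [OR]: Redundant channel inoperative=occurs, Outboard brake actuator faulted=not, #3 radar offline=occurs → at least one input occurs → occurs.
Brake command unavailable [AND]: South brake controller fails=not, Perception node offline=occurs, Wheel-speed sensor is inoperative=occurs → not all inputs occur → does not occur.
Fallback branch fails [OR]: Brake command unavailable=not, Right lidar trips=occurs → at least one input occurs → occurs.
Perception stack inoperative [AND]: Actuation path down=occurs, Fallback branch fails=occurs, Inboard CAN bus 2 failed=occurs → all inputs occur → occurs.
Autonomous vehicle fails to stop [AND]: Planning chain lost=occurs, Perception stack inoperative=occurs, Fallback module 2 stuck=occurs → all inputs occur → occurs.

Yes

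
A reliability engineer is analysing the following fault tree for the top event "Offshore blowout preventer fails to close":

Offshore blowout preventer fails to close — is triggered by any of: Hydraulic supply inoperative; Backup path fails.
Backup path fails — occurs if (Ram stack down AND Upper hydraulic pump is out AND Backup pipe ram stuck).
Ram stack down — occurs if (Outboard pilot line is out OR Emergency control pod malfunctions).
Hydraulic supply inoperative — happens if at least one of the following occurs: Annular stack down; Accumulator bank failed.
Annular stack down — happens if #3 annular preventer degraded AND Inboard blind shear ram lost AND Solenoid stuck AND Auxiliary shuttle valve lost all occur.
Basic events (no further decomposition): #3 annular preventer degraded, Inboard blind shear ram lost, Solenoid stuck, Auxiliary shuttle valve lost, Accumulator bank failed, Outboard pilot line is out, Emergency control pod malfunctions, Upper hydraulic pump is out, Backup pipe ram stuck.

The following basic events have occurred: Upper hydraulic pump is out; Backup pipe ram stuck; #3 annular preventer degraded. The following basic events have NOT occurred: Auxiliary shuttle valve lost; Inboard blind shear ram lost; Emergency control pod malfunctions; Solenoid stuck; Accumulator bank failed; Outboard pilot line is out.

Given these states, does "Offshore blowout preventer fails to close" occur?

Annular stack down [AND]: #3 annular preventer degraded=occurs, Inboard blind shear ram lost=not, Solenoid stuck=not, Auxiliary shuttle valve lost=not → not all inputs occur → does not occur.
Hydraulic supply inoperative [OR]: Annular stack down=not, Accumulator bank failed=not → no input occurs → does not occur.
Ram stack down [OR]: Outboard pilot line is out=not, Emergency control pod malfunctions=not → no input occurs → does not occur.
Backup path fails [AND]: Ram stack down=not, Upper hydraulic pump is out=occurs, Backup pipe ram stuck=occurs → not all inputs occur → does not occur.
Offshore blowout preventer fails to close [OR]: Hydraulic supply inoperative=not, Backup path fails=not → no input occurs → does not occur.

No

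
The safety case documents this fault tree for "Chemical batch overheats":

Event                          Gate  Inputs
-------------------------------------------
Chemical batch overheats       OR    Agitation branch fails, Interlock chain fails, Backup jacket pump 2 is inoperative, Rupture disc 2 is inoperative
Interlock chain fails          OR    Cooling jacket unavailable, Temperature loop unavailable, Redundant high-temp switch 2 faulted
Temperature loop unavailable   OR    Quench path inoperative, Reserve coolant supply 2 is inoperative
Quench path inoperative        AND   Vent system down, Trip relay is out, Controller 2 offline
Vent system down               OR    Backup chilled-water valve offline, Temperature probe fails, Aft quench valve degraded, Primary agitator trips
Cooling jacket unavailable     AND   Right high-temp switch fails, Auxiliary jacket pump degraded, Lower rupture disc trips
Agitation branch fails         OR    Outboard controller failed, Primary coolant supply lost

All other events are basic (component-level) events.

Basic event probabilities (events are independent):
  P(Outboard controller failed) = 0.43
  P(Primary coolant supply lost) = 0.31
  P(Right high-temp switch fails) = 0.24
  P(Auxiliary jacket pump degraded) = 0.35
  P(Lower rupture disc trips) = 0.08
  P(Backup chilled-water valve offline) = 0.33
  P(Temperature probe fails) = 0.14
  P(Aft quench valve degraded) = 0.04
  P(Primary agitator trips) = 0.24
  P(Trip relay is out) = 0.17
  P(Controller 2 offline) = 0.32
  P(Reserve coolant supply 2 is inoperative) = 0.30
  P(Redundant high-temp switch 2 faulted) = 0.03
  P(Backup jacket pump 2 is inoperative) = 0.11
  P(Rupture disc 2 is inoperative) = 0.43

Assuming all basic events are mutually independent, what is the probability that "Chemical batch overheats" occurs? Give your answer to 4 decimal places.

P(Agitation branch fails) [OR] = 1 − (1−0.43) × (1−0.31) = 0.606700
P(Cooling jacket unavailable) [AND] = 0.24 × 0.35 × 0.08 = 0.006720
P(Vent system down) [OR] = 1 − (1−0.33) × (1−0.14) × (1−0.04) × (1−0.24) = 0.579604
P(Quench path inoperative) [AND] = 0.579604 × 0.17 × 0.32 = 0.031530
P(Temperature loop unavailable) [OR] = 1 − (1−0.031530) × (1−0.30) = 0.322071
P(Interlock chain fails) [OR] = 1 − (1−0.006720) × (1−0.322071) × (1−0.03) = 0.346828
P(Chemical batch overheats) [OR] = 1 − (1−0.606700) × (1−0.346828) × (1−0.11) × (1−0.43) = 0.869678
Rounded to 4 decimal places: P(Chemical batch overheats) ≈ 0.8697.

0.8697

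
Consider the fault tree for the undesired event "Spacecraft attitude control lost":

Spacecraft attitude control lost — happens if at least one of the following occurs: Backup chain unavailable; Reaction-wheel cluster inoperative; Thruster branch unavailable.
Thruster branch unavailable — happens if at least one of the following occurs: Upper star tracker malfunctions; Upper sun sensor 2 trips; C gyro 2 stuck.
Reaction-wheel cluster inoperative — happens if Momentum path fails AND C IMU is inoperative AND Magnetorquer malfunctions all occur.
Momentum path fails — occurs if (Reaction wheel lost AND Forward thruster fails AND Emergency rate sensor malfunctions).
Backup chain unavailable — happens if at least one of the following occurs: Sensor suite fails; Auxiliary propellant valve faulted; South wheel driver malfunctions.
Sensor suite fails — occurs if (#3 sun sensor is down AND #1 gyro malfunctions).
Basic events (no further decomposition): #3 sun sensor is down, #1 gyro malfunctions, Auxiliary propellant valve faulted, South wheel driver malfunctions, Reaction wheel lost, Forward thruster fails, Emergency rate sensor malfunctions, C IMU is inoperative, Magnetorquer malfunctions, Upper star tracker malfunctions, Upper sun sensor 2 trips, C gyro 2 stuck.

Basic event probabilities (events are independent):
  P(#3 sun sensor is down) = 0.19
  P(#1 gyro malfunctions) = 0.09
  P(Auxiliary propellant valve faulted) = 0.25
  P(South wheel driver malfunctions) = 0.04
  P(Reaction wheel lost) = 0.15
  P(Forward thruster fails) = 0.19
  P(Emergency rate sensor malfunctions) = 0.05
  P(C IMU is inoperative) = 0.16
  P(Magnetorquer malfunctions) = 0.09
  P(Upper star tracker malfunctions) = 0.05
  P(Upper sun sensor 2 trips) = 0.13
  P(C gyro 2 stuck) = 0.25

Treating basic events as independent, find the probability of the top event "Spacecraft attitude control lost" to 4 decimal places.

P(Sensor suite fails) [AND] = 0.19 × 0.09 = 0.017100
P(Backup chain unavailable) [OR] = 1 − (1−0.017100) × (1−0.25) × (1−0.04) = 0.292312
P(Momentum path fails) [AND] = 0.15 × 0.19 × 0.05 = 0.001425
P(Reaction-wheel cluster inoperative) [AND] = 0.001425 × 0.16 × 0.09 = 0.000021
P(Thruster branch unavailable) [OR] = 1 − (1−0.05) × (1−0.13) × (1−0.25) = 0.380125
P(Spacecraft attitude control lost) [OR] = 1 − (1−0.292312) × (1−0.000021) × (1−0.380125) = 0.561331
Rounded to 4 decimal places: P(Spacecraft attitude control lost) ≈ 0.5613.

0.5613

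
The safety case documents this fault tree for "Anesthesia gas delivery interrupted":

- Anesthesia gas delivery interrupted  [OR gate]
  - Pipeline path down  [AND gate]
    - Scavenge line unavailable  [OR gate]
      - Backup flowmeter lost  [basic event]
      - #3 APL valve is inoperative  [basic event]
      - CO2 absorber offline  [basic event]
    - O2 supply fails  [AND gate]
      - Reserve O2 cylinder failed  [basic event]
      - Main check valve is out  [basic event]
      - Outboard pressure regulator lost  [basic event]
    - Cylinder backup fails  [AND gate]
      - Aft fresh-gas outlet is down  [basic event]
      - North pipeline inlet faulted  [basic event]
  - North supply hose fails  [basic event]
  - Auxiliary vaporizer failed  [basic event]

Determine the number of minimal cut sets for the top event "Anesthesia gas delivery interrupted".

5

Scavenge line unavailable [OR]: union of children's cut sets → 3 cut set(s).
O2 supply fails [AND]: one cut set from each child combined → 1 × 1 × 1 = 1 cut set(s).
Cylinder backup fails [AND]: one cut set from each child combined → 1 × 1 = 1 cut set(s).
Pipeline path down [AND]: one cut set from each child combined → 3 × 1 × 1 = 3 cut set(s).
Anesthesia gas delivery interrupted [OR]: union of children's cut sets → 5 cut set(s).
Minimal cut sets: {Aft fresh-gas outlet is down, Backup flowmeter lost, Main check valve is out, North pipeline inlet faulted, Outboard pressure regulator lost, Reserve O2 cylinder failed}; {#3 APL valve is inoperative, Aft fresh-gas outlet is down, Main check valve is out, North pipeline inlet faulted, Outboard pressure regulator lost, Reserve O2 cylinder failed}; {Aft fresh-gas outlet is down, CO2 absorber offline, Main check valve is out, North pipeline inlet faulted, Outboard pressure regulator lost, Reserve O2 cylinder failed}; {North supply hose fails}; {Auxiliary vaporizer failed}.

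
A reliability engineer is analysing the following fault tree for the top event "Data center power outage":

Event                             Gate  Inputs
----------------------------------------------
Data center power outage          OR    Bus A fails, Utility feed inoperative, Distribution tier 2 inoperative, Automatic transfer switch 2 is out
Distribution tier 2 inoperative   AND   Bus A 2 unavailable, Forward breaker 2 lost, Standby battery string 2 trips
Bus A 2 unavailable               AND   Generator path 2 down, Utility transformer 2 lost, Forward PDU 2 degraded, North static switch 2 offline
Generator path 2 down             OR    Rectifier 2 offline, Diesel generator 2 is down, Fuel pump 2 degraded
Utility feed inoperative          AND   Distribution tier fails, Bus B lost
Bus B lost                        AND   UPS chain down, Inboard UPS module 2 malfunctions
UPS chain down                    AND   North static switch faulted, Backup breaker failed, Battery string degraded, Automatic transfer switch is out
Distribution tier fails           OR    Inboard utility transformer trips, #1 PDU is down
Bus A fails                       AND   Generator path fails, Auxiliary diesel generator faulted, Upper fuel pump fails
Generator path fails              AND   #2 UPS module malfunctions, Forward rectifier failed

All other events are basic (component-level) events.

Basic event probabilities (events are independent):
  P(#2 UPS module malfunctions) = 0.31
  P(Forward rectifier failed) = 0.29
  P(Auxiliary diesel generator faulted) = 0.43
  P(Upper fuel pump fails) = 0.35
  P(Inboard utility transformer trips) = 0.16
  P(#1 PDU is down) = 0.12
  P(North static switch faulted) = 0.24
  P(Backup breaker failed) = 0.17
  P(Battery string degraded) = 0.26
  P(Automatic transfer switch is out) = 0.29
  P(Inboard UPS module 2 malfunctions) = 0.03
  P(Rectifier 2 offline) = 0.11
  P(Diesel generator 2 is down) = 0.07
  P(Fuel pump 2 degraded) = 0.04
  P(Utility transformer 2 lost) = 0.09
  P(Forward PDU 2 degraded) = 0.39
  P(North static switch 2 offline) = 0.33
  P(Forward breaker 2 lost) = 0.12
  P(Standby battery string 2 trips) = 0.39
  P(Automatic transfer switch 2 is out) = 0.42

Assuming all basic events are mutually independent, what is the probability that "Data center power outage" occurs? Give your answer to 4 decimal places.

P(Generator path fails) [AND] = 0.31 × 0.29 = 0.089900
P(Bus A fails) [AND] = 0.089900 × 0.43 × 0.35 = 0.013530
P(Distribution tier fails) [OR] = 1 − (1−0.16) × (1−0.12) = 0.260800
P(UPS chain down) [AND] = 0.24 × 0.17 × 0.26 × 0.29 = 0.003076
P(Bus B lost) [AND] = 0.003076 × 0.03 = 0.000092
P(Utility feed inoperative) [AND] = 0.260800 × 0.000092 = 0.000024
P(Generator path 2 down) [OR] = 1 − (1−0.11) × (1−0.07) × (1−0.04) = 0.205408
P(Bus A 2 unavailable) [AND] = 0.205408 × 0.09 × 0.39 × 0.33 = 0.002379
P(Distribution tier 2 inoperative) [AND] = 0.002379 × 0.12 × 0.39 = 0.000111
P(Data center power outage) [OR] = 1 − (1−0.013530) × (1−0.000024) × (1−0.000111) × (1−0.42) = 0.427925
Rounded to 4 decimal places: P(Data center power outage) ≈ 0.4279.

0.4279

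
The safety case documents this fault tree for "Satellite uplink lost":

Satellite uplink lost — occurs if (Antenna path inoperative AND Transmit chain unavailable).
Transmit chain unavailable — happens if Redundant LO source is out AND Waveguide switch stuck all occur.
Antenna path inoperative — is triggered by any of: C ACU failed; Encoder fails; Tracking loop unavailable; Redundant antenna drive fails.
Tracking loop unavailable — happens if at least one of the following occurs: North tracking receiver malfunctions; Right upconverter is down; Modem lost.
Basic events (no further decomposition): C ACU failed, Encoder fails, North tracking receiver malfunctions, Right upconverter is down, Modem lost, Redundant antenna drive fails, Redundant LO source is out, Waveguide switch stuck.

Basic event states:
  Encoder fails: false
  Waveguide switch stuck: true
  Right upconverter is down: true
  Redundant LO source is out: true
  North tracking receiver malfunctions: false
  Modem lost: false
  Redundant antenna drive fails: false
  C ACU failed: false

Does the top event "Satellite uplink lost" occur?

Tracking loop unavailable [OR]: North tracking receiver malfunctions=not, Right upconverter is down=occurs, Modem lost=not → at least one input occurs → occurs.
Antenna path inoperative [OR]: C ACU failed=not, Encoder fails=not, Tracking loop unavailable=occurs, Redundant antenna drive fails=not → at least one input occurs → occurs.
Transmit chain unavailable [AND]: Redundant LO source is out=occurs, Waveguide switch stuck=occurs → all inputs occur → occurs.
Satellite uplink lost [AND]: Antenna path inoperative=occurs, Transmit chain unavailable=occurs → all inputs occur → occurs.

Yes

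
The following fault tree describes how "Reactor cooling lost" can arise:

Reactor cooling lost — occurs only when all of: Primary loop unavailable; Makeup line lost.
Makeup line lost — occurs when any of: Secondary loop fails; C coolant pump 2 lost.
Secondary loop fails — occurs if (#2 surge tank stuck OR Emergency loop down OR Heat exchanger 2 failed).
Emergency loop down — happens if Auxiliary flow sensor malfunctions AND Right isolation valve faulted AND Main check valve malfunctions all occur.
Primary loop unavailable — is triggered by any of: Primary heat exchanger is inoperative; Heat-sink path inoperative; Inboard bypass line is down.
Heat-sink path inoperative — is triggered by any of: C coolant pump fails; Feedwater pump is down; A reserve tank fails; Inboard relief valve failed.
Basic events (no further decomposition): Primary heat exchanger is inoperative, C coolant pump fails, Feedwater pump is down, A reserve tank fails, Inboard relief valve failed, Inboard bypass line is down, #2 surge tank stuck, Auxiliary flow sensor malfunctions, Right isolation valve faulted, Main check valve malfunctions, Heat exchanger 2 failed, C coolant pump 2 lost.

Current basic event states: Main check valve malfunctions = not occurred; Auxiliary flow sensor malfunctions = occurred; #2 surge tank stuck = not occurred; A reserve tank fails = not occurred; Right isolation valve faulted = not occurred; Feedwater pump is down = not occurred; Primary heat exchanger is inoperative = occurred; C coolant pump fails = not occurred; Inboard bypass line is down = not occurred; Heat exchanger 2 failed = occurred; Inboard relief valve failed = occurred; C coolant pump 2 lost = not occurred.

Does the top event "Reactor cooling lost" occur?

Yes

Heat-sink path inoperative [OR]: C coolant pump fails=not, Feedwater pump is down=not, A reserve tank fails=not, Inboard relief valve failed=occurs → at least one input occurs → occurs.
Primary loop unavailable [OR]: Primary heat exchanger is inoperative=occurs, Heat-sink path inoperative=occurs, Inboard bypass line is down=not → at least one input occurs → occurs.
Emergency loop down [AND]: Auxiliary flow sensor malfunctions=occurs, Right isolation valve faulted=not, Main check valve malfunctions=not → not all inputs occur → does not occur.
Secondary loop fails [OR]: #2 surge tank stuck=not, Emergency loop down=not, Heat exchanger 2 failed=occurs → at least one input occurs → occurs.
Makeup line lost [OR]: Secondary loop fails=occurs, C coolant pump 2 lost=not → at least one input occurs → occurs.
Reactor cooling lost [AND]: Primary loop unavailable=occurs, Makeup line lost=occurs → all inputs occur → occurs.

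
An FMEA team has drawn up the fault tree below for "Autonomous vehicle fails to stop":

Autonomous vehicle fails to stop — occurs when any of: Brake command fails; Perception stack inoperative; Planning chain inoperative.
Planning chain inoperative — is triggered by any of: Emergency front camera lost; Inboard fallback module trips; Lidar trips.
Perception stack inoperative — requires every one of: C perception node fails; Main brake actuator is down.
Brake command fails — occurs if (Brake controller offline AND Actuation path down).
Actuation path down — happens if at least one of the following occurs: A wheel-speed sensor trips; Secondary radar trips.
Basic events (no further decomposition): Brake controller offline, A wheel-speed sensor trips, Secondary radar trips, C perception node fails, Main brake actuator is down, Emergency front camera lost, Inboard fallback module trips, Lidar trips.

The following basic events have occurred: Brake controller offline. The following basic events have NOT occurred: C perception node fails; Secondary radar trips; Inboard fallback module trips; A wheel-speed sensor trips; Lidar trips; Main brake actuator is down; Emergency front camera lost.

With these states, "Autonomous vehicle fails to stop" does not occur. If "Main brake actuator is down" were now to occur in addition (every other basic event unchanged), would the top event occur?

Counterfactual: set "Main brake actuator is down" to occurred.
Actuation path down [OR]: A wheel-speed sensor trips=not, Secondary radar trips=not → no input occurs → does not occur.
Brake command fails [AND]: Brake controller offline=occurs, Actuation path down=not → not all inputs occur → does not occur.
Perception stack inoperative [AND]: C perception node fails=not, Main brake actuator is down=occurs → not all inputs occur → does not occur.
Planning chain inoperative [OR]: Emergency front camera lost=not, Inboard fallback module trips=not, Lidar trips=not → no input occurs → does not occur.
Autonomous vehicle fails to stop [OR]: Brake command fails=not, Perception stack inoperative=not, Planning chain inoperative=not → no input occurs → does not occur.

No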